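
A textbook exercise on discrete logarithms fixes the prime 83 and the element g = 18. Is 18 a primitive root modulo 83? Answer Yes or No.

φ(83) = 83 − 1 = 82 = 2 · 41.
Test 18^(82/q) mod 83 for each prime factor q of 82:
18^41 ≡ 82 (mod 83)  [q = 2: ≢ 1 ✓]
18^2 ≡ 75 (mod 83)  [q = 41: ≢ 1 ✓]
None equal 1, so ord_83(18) = 82: 18 is a primitive root.

Yes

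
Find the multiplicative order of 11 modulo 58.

The order of 11 must divide φ(58) = φ(2)·φ(29) = 1·28 = 28 = 2^2 · 7.
Divisors of 28: 1, 2, 4, 7, 14, 28.
Check 11^d mod 58 for each divisor in increasing order:
11^1 ≡ 11
11^2 ≡ 5
11^4 ≡ 25
11^7 ≡ 41
11^14 ≡ 57
11^28 ≡ 1
Hence ord(11) = 28.

28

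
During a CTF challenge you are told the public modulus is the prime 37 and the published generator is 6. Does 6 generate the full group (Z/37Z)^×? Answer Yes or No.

φ(37) = 37 − 1 = 36 = 2^2 · 3^2.
An element g generates (Z/37Z)^× iff g^(36/q) ≢ 1 (mod 37) for each prime q ∈ {2, 3}.
6^18 ≡ 36 (mod 37)  [q = 2: ≢ 1 ✓]
6^12 ≡ 1 (mod 37)  [q = 3: ≡ 1 ✗]
6^12 ≡ 1 shows ord(6) | 12, strictly less than φ(37); not a primitive root.

No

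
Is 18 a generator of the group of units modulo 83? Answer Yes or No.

Yes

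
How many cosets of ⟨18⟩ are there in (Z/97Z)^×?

By Lagrange's theorem, ord_97(18) divides φ(97) = 97 − 1 = 96 = 2^5 · 3.
Divisors of 96: 1, 2, 3, 4, 6, 8, 12, 16, 24, 32, 48, 96.
Check 18^d mod 97 for each divisor in increasing order:
18^1 ≡ 18 (mod 97)
18^2 ≡ 33 (mod 97)
18^3 ≡ 12 (mod 97)
18^4 ≡ 22 (mod 97)
18^6 ≡ 47 (mod 97)
18^8 ≡ 96 (mod 97)
18^12 ≡ 75 (mod 97)
18^16 ≡ 1 (mod 97) ✓
Thus |⟨18⟩| = ord(18) = 16.
Index = |(Z/97Z)^×| / |⟨18⟩| = 96 / 16 = 6.

6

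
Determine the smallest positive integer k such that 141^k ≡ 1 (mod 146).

72

ord(141) | φ(146) = φ(2)·φ(73) = 1·72 = 72 = 2^3 · 3^2.
Divisors of 72: 1, 2, 3, 4, 6, 8, 9, 12, 18, 24, 36, 72.
Check 141^d mod 146 for each divisor in increasing order:
141^1 ≡ 141 (mod 146)
141^2 ≡ 25 (mod 146)
141^3 ≡ 21 (mod 146)
141^4 ≡ 41 (mod 146)
141^6 ≡ 3 (mod 146)
141^8 ≡ 75 (mod 146)
141^9 ≡ 63 (mod 146)
141^12 ≡ 9 (mod 146)
141^18 ≡ 27 (mod 146)
141^24 ≡ 81 (mod 146)
141^36 ≡ 145 (mod 146)
141^72 ≡ 1 (mod 146) ✓
Therefore the multiplicative order of 141 modulo 146 is 72.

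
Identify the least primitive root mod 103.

φ(103) = 103 − 1 = 102 = 2 · 3 · 17.
Test candidates g = 2, 3, … against the prime factors q ∈ {2, 3, 17} of φ(103): g is a generator iff g^(102/q) ≢ 1 for every such q.
g = 2: 2^51 ≡ 1 — hits 1, so not a primitive root.
g = 3: 3^51 ≡ 102; 3^34 ≡ 1 — hits 1, so not a primitive root.
g = 4: 4^51 ≡ 1 — hits 1, so not a primitive root.
g = 5: 5^51 ≡ 102; 5^34 ≡ 56; 5^6 ≡ 72 — none is 1, so 5 is a primitive root.
Hence the least primitive root of 103 is 5.

5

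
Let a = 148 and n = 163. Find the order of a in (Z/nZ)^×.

162

Since 148 ∈ (Z/163Z)^×, its order divides φ(163) = 163 − 1 = 162 = 2 · 3^4.
Divisors of 162: 1, 2, 3, 6, 9, 18, 27, 54, 81, 162.
Test each divisor d:
148^1 ≡ 148 (mod 163)
148^2 ≡ 62 (mod 163)
148^3 ≡ 48 (mod 163)
148^6 ≡ 22 (mod 163)
148^9 ≡ 78 (mod 163)
148^18 ≡ 53 (mod 163)
148^27 ≡ 59 (mod 163)
148^54 ≡ 58 (mod 163)
148^81 ≡ 162 (mod 163)
148^162 ≡ 1 (mod 163) ✓
So ord_163(148) = 162.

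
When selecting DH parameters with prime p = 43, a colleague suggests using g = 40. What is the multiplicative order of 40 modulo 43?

21

Since 40 ∈ (Z/43Z)^×, its order divides φ(43) = 43 − 1 = 42 = 2 · 3 · 7.
Divisors of 42: 1, 2, 3, 6, 7, 14, 21, 42.
Evaluate successive powers at the divisors of 42:
40^1 ≡ 40 (mod 43)
40^2 ≡ 9 (mod 43)
40^3 ≡ 16 (mod 43)
40^6 ≡ 41 (mod 43)
40^7 ≡ 6 (mod 43)
40^14 ≡ 36 (mod 43)
40^21 ≡ 1 (mod 43) ✓
The smallest such exponent is 21, so the order of 40 is 21.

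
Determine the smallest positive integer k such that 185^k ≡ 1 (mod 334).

83

ord(185) | φ(334) = φ(2)·φ(167) = 1·166 = 166 = 2 · 83.
Divisors of 166: 1, 2, 83, 166.
Test each divisor d:
185^1 ≡ 185 (mod 334)
185^2 ≡ 157 (mod 334)
185^83 ≡ 1 (mod 334) ✓
The smallest such exponent is 83, so the order of 185 is 83.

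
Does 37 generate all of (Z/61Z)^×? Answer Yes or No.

φ(61) = 61 − 1 = 60 = 2^2 · 3 · 5.
It suffices to check that the order of 37 is not a proper divisor of 60: compute 37^(60/q) for q ∈ {2, 3, 5}.
37^30 ≡ 60 (mod 61)  [q = 2: ≢ 1 ✓]
37^20 ≡ 1 (mod 61)  [q = 3: ≡ 1 ✗]
37^12 ≡ 34 (mod 61)  [q = 5: ≢ 1 ✓]
The check at q = 3 fails, so 37 generates a proper subgroup.

No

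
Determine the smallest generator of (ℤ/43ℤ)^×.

3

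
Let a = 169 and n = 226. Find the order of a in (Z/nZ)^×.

Since 169 ∈ (Z/226Z)^×, its order divides φ(226) = φ(2)·φ(113) = 1·112 = 112 = 2^4 · 7.
Divisors of 112: 1, 2, 4, 7, 8, 14, 16, 28, 56, 112.
Test each divisor d:
169^1 ≡ 169 (mod 226)
169^2 ≡ 85 (mod 226)
169^4 ≡ 219 (mod 226)
169^7 ≡ 15 (mod 226)
169^8 ≡ 49 (mod 226)
169^14 ≡ 225 (mod 226)
169^16 ≡ 141 (mod 226)
169^28 ≡ 1 (mod 226) ✓
Hence ord(169) = 28.

28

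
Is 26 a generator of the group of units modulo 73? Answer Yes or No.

Yes

φ(73) = 73 − 1 = 72 = 2^3 · 3^2.
An element g generates (Z/73Z)^× iff g^(72/q) ≢ 1 (mod 73) for each prime q ∈ {2, 3}.
26^36 ≡ 72 (mod 73)  [q = 2: ≢ 1 ✓]
26^24 ≡ 8 (mod 73)  [q = 3: ≢ 1 ✓]
None equal 1, so ord_73(26) = 72: 26 is a primitive root.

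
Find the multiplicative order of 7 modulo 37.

9

The order of 7 must divide φ(37) = 37 − 1 = 36 = 2^2 · 3^2.
Divisors of 36: 1, 2, 3, 4, 6, 9, 12, 18, 36.
Compute 7^d (mod 37) for the divisors d until we hit 1:
7^1 ≡ 7 (mod 37)
7^2 ≡ 12 (mod 37)
7^3 ≡ 10 (mod 37)
7^4 ≡ 33 (mod 37)
7^6 ≡ 26 (mod 37)
7^9 ≡ 1 (mod 37) ✓
Hence ord(7) = 9.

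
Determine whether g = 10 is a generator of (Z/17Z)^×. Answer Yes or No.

Yes

φ(17) = 17 − 1 = 16 = 2^4.
10 is a primitive root mod 17 iff 10^(φ(17)/q) ≢ 1 for every prime q | φ(17), i.e. q ∈ {2}.
10^8 ≡ 16 (mod 17)  [q = 2: ≢ 1 ✓]
Every test exponent gives a nontrivial residue, hence 10 generates the full group.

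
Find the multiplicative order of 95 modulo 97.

48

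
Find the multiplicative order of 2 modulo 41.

The order of 2 must divide φ(41) = 41 − 1 = 40 = 2^3 · 5.
Divisors of 40: 1, 2, 4, 5, 8, 10, 20, 40.
Compute 2^d (mod 41) for the divisors d until we hit 1:
2^1 ≡ 2 (mod 41)
2^2 ≡ 4 (mod 41)
2^4 ≡ 16 (mod 41)
2^5 ≡ 32 (mod 41)
2^8 ≡ 10 (mod 41)
2^10 ≡ 40 (mod 41)
2^20 ≡ 1 (mod 41) ✓
So ord_41(2) = 20.

20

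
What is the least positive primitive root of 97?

5

φ(97) = 97 − 1 = 96 = 2^5 · 3.
Test candidates g = 2, 3, … against the prime factors q ∈ {2, 3} of φ(97): g is a generator iff g^(96/q) ≢ 1 for every such q.
g = 2: 2^48 ≡ 1 — hits 1, so not a primitive root.
g = 3: 3^48 ≡ 1 — hits 1, so not a primitive root.
g = 4: 4^48 ≡ 1 — hits 1, so not a primitive root.
g = 5: 5^48 ≡ 96; 5^32 ≡ 35 — none is 1, so 5 is a primitive root.
Hence the least primitive root of 97 is 5.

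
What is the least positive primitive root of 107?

φ(107) = 107 − 1 = 106 = 2 · 53.
Test candidates g = 2, 3, … against the prime factors q ∈ {2, 53} of φ(107): g is a generator iff g^(106/q) ≢ 1 for every such q.
g = 2: 2^53 ≡ 106; 2^2 ≡ 4 — none is 1, so 2 is a primitive root.
The smallest primitive root modulo 107 is 2.

2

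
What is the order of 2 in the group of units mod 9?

6

ord(2) | φ(9) = φ(3^2) = 3·(3−1) = 6 = 2 · 3.
Divisors of 6: 1, 2, 3, 6.
Evaluate successive powers at the divisors of 6:
2^1 ≡ 2 (mod 9)
2^2 ≡ 4 (mod 9)
2^3 ≡ 8 (mod 9)
2^6 ≡ 1 (mod 9) ✓
Hence ord(2) = 6.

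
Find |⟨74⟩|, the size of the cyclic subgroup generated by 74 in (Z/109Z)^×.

The order of 74 must divide φ(109) = 109 − 1 = 108 = 2^2 · 3^3.
Divisors of 108: 1, 2, 3, 4, 6, 9, 12, 18, 27, 36, 54, 108.
Check 74^d mod 109 for each divisor in increasing order:
74^1 ≡ 74 (mod 109)
74^2 ≡ 26 (mod 109)
74^3 ≡ 71 (mod 109)
74^4 ≡ 22 (mod 109)
74^6 ≡ 27 (mod 109)
74^9 ≡ 64 (mod 109)
74^12 ≡ 75 (mod 109)
74^18 ≡ 63 (mod 109)
74^27 ≡ 108 (mod 109)
74^36 ≡ 45 (mod 109)
74^54 ≡ 1 (mod 109) ✓
Hence ord(74) = 54.

54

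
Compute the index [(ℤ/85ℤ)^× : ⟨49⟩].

8

By Lagrange's theorem, ord_85(49) divides φ(85) = φ(5·17) = (5−1)·(17−1) = 4·16 = 64 = 2^6.
Divisors of 64: 1, 2, 4, 8, 16, 32, 64.
Test each divisor d:
49^1 ≡ 49 (mod 85)
49^2 ≡ 21 (mod 85)
49^4 ≡ 16 (mod 85)
49^8 ≡ 1 (mod 85) ✓
Thus |⟨49⟩| = ord(49) = 8.
The index is φ(85) / ord(49) = 64 / 8 = 8.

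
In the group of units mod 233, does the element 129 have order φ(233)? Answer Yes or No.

φ(233) = 233 − 1 = 232 = 2^3 · 29.
129 is a primitive root mod 233 iff 129^(φ(233)/q) ≢ 1 for every prime q | φ(233), i.e. q ∈ {2, 29}.
129^116 ≡ 1 (mod 233)  [q = 2: ≡ 1 ✗]
129^8 ≡ 38 (mod 233)  [q = 29: ≢ 1 ✓]
The check at q = 2 fails, so 129 generates a proper subgroup.

No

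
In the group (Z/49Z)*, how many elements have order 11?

0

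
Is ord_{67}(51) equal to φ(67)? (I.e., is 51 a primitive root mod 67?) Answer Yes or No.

φ(67) = 67 − 1 = 66 = 2 · 3 · 11.
It suffices to check that the order of 51 is not a proper divisor of 66: compute 51^(66/q) for q ∈ {2, 3, 11}.
51^33 ≡ 66 (mod 67)  [q = 2: ≢ 1 ✓]
51^22 ≡ 37 (mod 67)  [q = 3: ≢ 1 ✓]
51^6 ≡ 14 (mod 67)  [q = 11: ≢ 1 ✓]
Every test exponent gives a nontrivial residue, hence 51 generates the full group.

Yes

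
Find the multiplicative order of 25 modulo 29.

ord(25) | φ(29) = 29 − 1 = 28 = 2^2 · 7.
Divisors of 28: 1, 2, 4, 7, 14, 28.
Test each divisor d:
25^1 ≡ 25 (mod 29)
25^2 ≡ 16 (mod 29)
25^4 ≡ 24 (mod 29)
25^7 ≡ 1 (mod 29) ✓
Hence ord(25) = 7.

7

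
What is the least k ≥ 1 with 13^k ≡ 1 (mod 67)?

By Lagrange's theorem, ord_67(13) divides φ(67) = 67 − 1 = 66 = 2 · 3 · 11.
Divisors of 66: 1, 2, 3, 6, 11, 22, 33, 66.
Test each divisor d:
13^1 ≡ 13 (mod 67)
13^2 ≡ 35 (mod 67)
13^3 ≡ 53 (mod 67)
13^6 ≡ 62 (mod 67)
13^11 ≡ 38 (mod 67)
13^22 ≡ 37 (mod 67)
13^33 ≡ 66 (mod 67)
13^66 ≡ 1 (mod 67) ✓
Therefore the multiplicative order of 13 modulo 67 is 66.

66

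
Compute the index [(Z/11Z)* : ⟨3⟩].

By Lagrange's theorem, ord_11(3) divides φ(11) = 11 − 1 = 10 = 2 · 5.
Divisors of 10: 1, 2, 5, 10.
Evaluate successive powers at the divisors of 10:
3^1 ≡ 3 (mod 11)
3^2 ≡ 9 (mod 11)
3^5 ≡ 1 (mod 11) ✓
Thus |⟨3⟩| = ord(3) = 5.
The index is φ(11) / ord(3) = 10 / 5 = 2.

2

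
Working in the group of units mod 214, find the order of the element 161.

106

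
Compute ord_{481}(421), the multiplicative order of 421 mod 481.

ord(421) | φ(481) = φ(13·37) = (13−1)·(37−1) = 12·36 = 432 = 2^4 · 3^3.
Divisors of 432: 1, 2, 3, 4, 6, 8, 9, 12, 16, 18, 24, 27, 36, 48, 54, 72, 108, 144, 216, 432.
Compute 421^d (mod 481) for the divisors d until we hit 1:
421^1 ≡ 421
421^2 ≡ 233
421^3 ≡ 450
421^4 ≡ 417
421^6 ≡ 480
421^8 ≡ 248
421^9 ≡ 31
421^12 ≡ 1
Hence ord(421) = 12.

12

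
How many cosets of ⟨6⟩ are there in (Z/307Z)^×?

6

By Lagrange's theorem, ord_307(6) divides φ(307) = 307 − 1 = 306 = 2 · 3^2 · 17.
Divisors of 306: 1, 2, 3, 6, 9, 17, 18, 34, 51, 102, 153, 306.
Test each divisor d:
6^1 ≡ 6 (mod 307)
6^2 ≡ 36 (mod 307)
6^3 ≡ 216 (mod 307)
6^6 ≡ 299 (mod 307)
6^9 ≡ 114 (mod 307)
6^17 ≡ 17 (mod 307)
6^18 ≡ 102 (mod 307)
6^34 ≡ 289 (mod 307)
6^51 ≡ 1 (mod 307) ✓
The order of 6 is 51, so the subgroup it generates has 51 elements.
Index = |(Z/307Z)^×| / |⟨6⟩| = 306 / 51 = 6.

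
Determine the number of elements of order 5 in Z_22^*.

φ(22) = φ(2)·φ(11) = 1·10 = 10 = 2 · 5.
In a cyclic group of order 10, there are φ(d) elements of order d for each divisor d of 10, and zero for non-divisors.
5 | 10, and φ(5) = 5 − 1 = 4.

4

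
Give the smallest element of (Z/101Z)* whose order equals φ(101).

φ(101) = 101 − 1 = 100 = 2^2 · 5^2.
Test candidates g = 2, 3, … against the prime factors q ∈ {2, 5} of φ(101): g is a generator iff g^(100/q) ≢ 1 for every such q.
g = 2: 2^50 ≡ 100; 2^20 ≡ 95 — none is 1, so 2 is a primitive root.
Hence the least primitive root of 101 is 2.

2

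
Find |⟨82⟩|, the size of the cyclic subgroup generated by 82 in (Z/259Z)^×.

ord(82) | φ(259) = φ(7·37) = (7−1)·(37−1) = 6·36 = 216 = 2^3 · 3^3.
Divisors of 216: 1, 2, 3, 4, 6, 8, 9, 12, 18, 24, 27, 36, 54, 72, 108, 216.
Evaluate successive powers at the divisors of 216:
82^1 ≡ 82
82^2 ≡ 249
82^3 ≡ 216
82^4 ≡ 100
82^6 ≡ 36
82^8 ≡ 158
82^9 ≡ 6
82^12 ≡ 1
So ord_259(82) = 12.

12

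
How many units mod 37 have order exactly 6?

2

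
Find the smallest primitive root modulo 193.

5

φ(193) = 193 − 1 = 192 = 2^6 · 3.
g is a primitive root iff g^(192/q) ≢ 1 (mod 193) for each prime q ∈ {2, 3}.
g = 2: 2^96 ≡ 1 — hits 1, so not a primitive root.
g = 3: 3^96 ≡ 1 — hits 1, so not a primitive root.
g = 4: 4^96 ≡ 1 — hits 1, so not a primitive root.
g = 5: 5^96 ≡ 192; 5^64 ≡ 84 — none is 1, so 5 is a primitive root.
So 5 is the smallest generator of (Z/193Z)^×.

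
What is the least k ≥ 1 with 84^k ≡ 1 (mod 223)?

222

ord(84) | φ(223) = 223 − 1 = 222 = 2 · 3 · 37.
Divisors of 222: 1, 2, 3, 6, 37, 74, 111, 222.
Check 84^d mod 223 for each divisor in increasing order:
84^1 ≡ 84 (mod 223)
84^2 ≡ 143 (mod 223)
84^3 ≡ 193 (mod 223)
84^6 ≡ 8 (mod 223)
84^37 ≡ 184 (mod 223)
84^74 ≡ 183 (mod 223)
84^111 ≡ 222 (mod 223)
84^222 ≡ 1 (mod 223) ✓
The smallest such exponent is 222, so the order of 84 is 222.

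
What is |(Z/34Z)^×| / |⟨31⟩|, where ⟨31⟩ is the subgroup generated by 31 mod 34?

1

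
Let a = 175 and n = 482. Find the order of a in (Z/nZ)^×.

240

By Lagrange's theorem, ord_482(175) divides φ(482) = φ(2)·φ(241) = 1·240 = 240 = 2^4 · 3 · 5.
Divisors of 240: 1, 2, 3, 4, 5, 6, 8, 10, 12, 15, 16, 20, 24, 30, 40, 48, 60, 80, 120, 240.
Check 175^d mod 482 for each divisor in increasing order:
175^1 ≡ 175
175^2 ≡ 259
175^3 ≡ 17
175^4 ≡ 83
175^5 ≡ 65
175^6 ≡ 289
175^8 ≡ 141
175^10 ≡ 369
175^12 ≡ 135
175^15 ≡ 367
175^16 ≡ 119
175^20 ≡ 237
175^24 ≡ 391
175^30 ≡ 211
175^40 ≡ 257
175^48 ≡ 87
175^60 ≡ 177
175^80 ≡ 15
175^120 ≡ 481
175^240 ≡ 1
Therefore the multiplicative order of 175 modulo 482 is 240.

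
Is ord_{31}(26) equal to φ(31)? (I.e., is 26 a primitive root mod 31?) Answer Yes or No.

φ(31) = 31 − 1 = 30 = 2 · 3 · 5.
An element g generates (Z/31Z)^× iff g^(30/q) ≢ 1 (mod 31) for each prime q ∈ {2, 3, 5}.
26^15 ≡ 30 (mod 31)  [q = 2: ≢ 1 ✓]
26^10 ≡ 5 (mod 31)  [q = 3: ≢ 1 ✓]
26^6 ≡ 1 (mod 31)  [q = 5: ≡ 1 ✗]
The check at q = 5 fails, so 26 generates a proper subgroup.

No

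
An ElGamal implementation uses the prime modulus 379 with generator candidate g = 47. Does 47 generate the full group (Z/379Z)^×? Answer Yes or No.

Yes

φ(379) = 379 − 1 = 378 = 2 · 3^3 · 7.
47 is a primitive root mod 379 iff 47^(φ(379)/q) ≢ 1 for every prime q | φ(379), i.e. q ∈ {2, 3, 7}.
47^189 ≡ 378 (mod 379)  [q = 2: ≢ 1 ✓]
47^126 ≡ 51 (mod 379)  [q = 3: ≢ 1 ✓]
47^54 ≡ 125 (mod 379)  [q = 7: ≢ 1 ✓]
All checks pass, so 47 has order 378 and is a primitive root modulo 379.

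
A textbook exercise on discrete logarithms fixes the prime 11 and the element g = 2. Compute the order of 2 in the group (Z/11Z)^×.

10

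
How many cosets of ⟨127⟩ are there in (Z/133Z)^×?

The order of 127 must divide φ(133) = φ(7·19) = (7−1)·(19−1) = 6·18 = 108 = 2^2 · 3^3.
Divisors of 108: 1, 2, 3, 4, 6, 9, 12, 18, 27, 36, 54, 108.
Compute 127^d (mod 133) for the divisors d until we hit 1:
127^1 ≡ 127 (mod 133)
127^2 ≡ 36 (mod 133)
127^3 ≡ 50 (mod 133)
127^4 ≡ 99 (mod 133)
127^6 ≡ 106 (mod 133)
127^9 ≡ 113 (mod 133)
127^12 ≡ 64 (mod 133)
127^18 ≡ 1 (mod 133) ✓
The order of 127 is 18, so the subgroup it generates has 18 elements.
The index is φ(133) / ord(127) = 108 / 18 = 6.

6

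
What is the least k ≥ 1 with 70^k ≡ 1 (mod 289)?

ord(70) | φ(289) = φ(17^2) = 17·(17−1) = 272 = 2^4 · 17.
Divisors of 272: 1, 2, 4, 8, 16, 17, 34, 68, 136, 272.
Evaluate successive powers at the divisors of 272:
70^1 ≡ 70 (mod 289)
70^2 ≡ 276 (mod 289)
70^4 ≡ 169 (mod 289)
70^8 ≡ 239 (mod 289)
70^16 ≡ 188 (mod 289)
70^17 ≡ 155 (mod 289)
70^34 ≡ 38 (mod 289)
70^68 ≡ 288 (mod 289)
70^136 ≡ 1 (mod 289) ✓
The smallest such exponent is 136, so the order of 70 is 136.

136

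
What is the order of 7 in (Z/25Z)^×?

The order of 7 must divide φ(25) = φ(5^2) = 5·(5−1) = 20 = 2^2 · 5.
Divisors of 20: 1, 2, 4, 5, 10, 20.
Check 7^d mod 25 for each divisor in increasing order:
7^1 ≡ 7 (mod 25)
7^2 ≡ 24 (mod 25)
7^4 ≡ 1 (mod 25) ✓
Therefore the multiplicative order of 7 modulo 25 is 4.

4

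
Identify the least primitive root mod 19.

φ(19) = 19 − 1 = 18 = 2 · 3^2.
Test candidates g = 2, 3, … against the prime factors q ∈ {2, 3} of φ(19): g is a generator iff g^(18/q) ≢ 1 for every such q.
g = 2: 2^9 ≡ 18; 2^6 ≡ 7 — none is 1, so 2 is a primitive root.
The smallest primitive root modulo 19 is 2.

2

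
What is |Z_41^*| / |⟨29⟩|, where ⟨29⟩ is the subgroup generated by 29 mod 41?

1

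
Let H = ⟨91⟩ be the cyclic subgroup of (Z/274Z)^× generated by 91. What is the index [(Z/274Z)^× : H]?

1

Since 91 ∈ (Z/274Z)^×, its order divides φ(274) = φ(2)·φ(137) = 1·136 = 136 = 2^3 · 17.
Divisors of 136: 1, 2, 4, 8, 17, 34, 68, 136.
Check 91^d mod 274 for each divisor in increasing order:
91^1 ≡ 91 (mod 274)
91^2 ≡ 61 (mod 274)
91^4 ≡ 159 (mod 274)
91^8 ≡ 73 (mod 274)
91^17 ≡ 233 (mod 274)
91^34 ≡ 37 (mod 274)
91^68 ≡ 273 (mod 274)
91^136 ≡ 1 (mod 274) ✓
The order of 91 is 136, so the subgroup it generates has 136 elements.
[(Z/274Z)^× : ⟨91⟩] = 136/136 = 1.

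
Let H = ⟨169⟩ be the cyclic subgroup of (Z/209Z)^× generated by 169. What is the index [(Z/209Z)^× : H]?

4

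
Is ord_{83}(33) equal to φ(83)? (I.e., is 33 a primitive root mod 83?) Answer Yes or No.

No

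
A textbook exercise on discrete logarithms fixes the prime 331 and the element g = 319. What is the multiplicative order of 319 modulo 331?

55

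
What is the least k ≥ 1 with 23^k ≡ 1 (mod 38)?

ord(23) | φ(38) = φ(2)·φ(19) = 1·18 = 18 = 2 · 3^2.
Divisors of 18: 1, 2, 3, 6, 9, 18.
Check 23^d mod 38 for each divisor in increasing order:
23^1 ≡ 23 (mod 38)
23^2 ≡ 35 (mod 38)
23^3 ≡ 7 (mod 38)
23^6 ≡ 11 (mod 38)
23^9 ≡ 1 (mod 38) ✓
Therefore the multiplicative order of 23 modulo 38 is 9.

9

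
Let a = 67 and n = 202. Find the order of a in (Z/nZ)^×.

100

Since 67 ∈ (Z/202Z)^×, its order divides φ(202) = φ(2)·φ(101) = 1·100 = 100 = 2^2 · 5^2.
Divisors of 100: 1, 2, 4, 5, 10, 20, 25, 50, 100.
Compute 67^d (mod 202) for the divisors d until we hit 1:
67^1 ≡ 67 (mod 202)
67^2 ≡ 45 (mod 202)
67^4 ≡ 5 (mod 202)
67^5 ≡ 133 (mod 202)
67^10 ≡ 115 (mod 202)
67^20 ≡ 95 (mod 202)
67^25 ≡ 111 (mod 202)
67^50 ≡ 201 (mod 202)
67^100 ≡ 1 (mod 202) ✓
Hence ord(67) = 100.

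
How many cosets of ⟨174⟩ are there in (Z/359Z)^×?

1

Since 174 ∈ (Z/359Z)^×, its order divides φ(359) = 359 − 1 = 358 = 2 · 179.
Divisors of 358: 1, 2, 179, 358.
Check 174^d mod 359 for each divisor in increasing order:
174^1 ≡ 174 (mod 359)
174^2 ≡ 120 (mod 359)
174^179 ≡ 358 (mod 359)
174^358 ≡ 1 (mod 359) ✓
Thus |⟨174⟩| = ord(174) = 358.
The index is φ(359) / ord(174) = 358 / 358 = 1.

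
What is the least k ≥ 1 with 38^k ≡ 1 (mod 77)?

30

Since 38 ∈ (Z/77Z)^×, its order divides φ(77) = φ(7·11) = (7−1)·(11−1) = 6·10 = 60 = 2^2 · 3 · 5.
Divisors of 60: 1, 2, 3, 4, 5, 6, 10, 12, 15, 20, 30, 60.
Check 38^d mod 77 for each divisor in increasing order:
38^1 ≡ 38 (mod 77)
38^2 ≡ 58 (mod 77)
38^3 ≡ 48 (mod 77)
38^4 ≡ 53 (mod 77)
38^5 ≡ 12 (mod 77)
38^6 ≡ 71 (mod 77)
38^10 ≡ 67 (mod 77)
38^12 ≡ 36 (mod 77)
38^15 ≡ 34 (mod 77)
38^20 ≡ 23 (mod 77)
38^30 ≡ 1 (mod 77) ✓
So ord_77(38) = 30.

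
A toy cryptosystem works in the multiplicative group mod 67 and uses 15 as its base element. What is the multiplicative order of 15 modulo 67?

Since 15 ∈ (Z/67Z)^×, its order divides φ(67) = 67 − 1 = 66 = 2 · 3 · 11.
Divisors of 66: 1, 2, 3, 6, 11, 22, 33, 66.
Compute 15^d (mod 67) for the divisors d until we hit 1:
15^1 ≡ 15 (mod 67)
15^2 ≡ 24 (mod 67)
15^3 ≡ 25 (mod 67)
15^6 ≡ 22 (mod 67)
15^11 ≡ 1 (mod 67) ✓
Therefore the multiplicative order of 15 modulo 67 is 11.

11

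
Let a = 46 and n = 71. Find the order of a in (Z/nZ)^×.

10

The order of 46 must divide φ(71) = 71 − 1 = 70 = 2 · 5 · 7.
Divisors of 70: 1, 2, 5, 7, 10, 14, 35, 70.
Evaluate successive powers at the divisors of 70:
46^1 ≡ 46
46^2 ≡ 57
46^5 ≡ 70
46^7 ≡ 14
46^10 ≡ 1
So ord_71(46) = 10.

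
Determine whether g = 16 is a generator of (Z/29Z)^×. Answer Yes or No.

No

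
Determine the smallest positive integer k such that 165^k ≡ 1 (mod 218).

108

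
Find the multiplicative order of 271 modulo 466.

The order of 271 must divide φ(466) = φ(2)·φ(233) = 1·232 = 232 = 2^3 · 29.
Divisors of 232: 1, 2, 4, 8, 29, 58, 116, 232.
Compute 271^d (mod 466) for the divisors d until we hit 1:
271^1 ≡ 271 (mod 466)
271^2 ≡ 279 (mod 466)
271^4 ≡ 19 (mod 466)
271^8 ≡ 361 (mod 466)
271^29 ≡ 1 (mod 466) ✓
Hence ord(271) = 29.

29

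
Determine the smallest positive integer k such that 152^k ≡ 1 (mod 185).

Since 152 ∈ (Z/185Z)^×, its order divides φ(185) = φ(5·37) = (5−1)·(37−1) = 4·36 = 144 = 2^4 · 3^2.
Divisors of 144: 1, 2, 3, 4, 6, 8, 9, 12, 16, 18, 24, 36, 48, 72, 144.
Compute 152^d (mod 185) for the divisors d until we hit 1:
152^1 ≡ 152 (mod 185)
152^2 ≡ 164 (mod 185)
152^3 ≡ 138 (mod 185)
152^4 ≡ 71 (mod 185)
152^6 ≡ 174 (mod 185)
152^8 ≡ 46 (mod 185)
152^9 ≡ 147 (mod 185)
152^12 ≡ 121 (mod 185)
152^16 ≡ 81 (mod 185)
152^18 ≡ 149 (mod 185)
152^24 ≡ 26 (mod 185)
152^36 ≡ 1 (mod 185) ✓
The smallest such exponent is 36, so the order of 152 is 36.

36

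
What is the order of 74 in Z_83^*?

By Lagrange's theorem, ord_83(74) divides φ(83) = 83 − 1 = 82 = 2 · 41.
Divisors of 82: 1, 2, 41, 82.
Test each divisor d:
74^1 ≡ 74 (mod 83)
74^2 ≡ 81 (mod 83)
74^41 ≡ 82 (mod 83)
74^82 ≡ 1 (mod 83) ✓
Hence ord(74) = 82.

82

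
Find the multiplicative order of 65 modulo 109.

108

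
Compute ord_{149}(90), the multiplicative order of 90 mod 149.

148

ord(90) | φ(149) = 149 − 1 = 148 = 2^2 · 37.
Divisors of 148: 1, 2, 4, 37, 74, 148.
Test each divisor d:
90^1 ≡ 90 (mod 149)
90^2 ≡ 54 (mod 149)
90^4 ≡ 85 (mod 149)
90^37 ≡ 44 (mod 149)
90^74 ≡ 148 (mod 149)
90^148 ≡ 1 (mod 149) ✓
Hence ord(90) = 148.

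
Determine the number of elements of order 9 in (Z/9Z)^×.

φ(9) = φ(3^2) = 3·(3−1) = 6 = 2 · 3.
Since (Z/9Z)^× is cyclic of order 6, the number of elements of order d is φ(d) when d | 6 and 0 otherwise.
9 does not divide 6, so no element of (Z/9Z)^× has order 9.

0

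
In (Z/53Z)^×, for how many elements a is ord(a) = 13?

φ(53) = 53 − 1 = 52 = 2^2 · 13.
In a cyclic group of order 52, there are φ(d) elements of order d for each divisor d of 52, and zero for non-divisors.
13 | 52, and φ(13) = 13 − 1 = 12.

12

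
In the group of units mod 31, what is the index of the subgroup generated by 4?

The order of 4 must divide φ(31) = 31 − 1 = 30 = 2 · 3 · 5.
Divisors of 30: 1, 2, 3, 5, 6, 10, 15, 30.
Test each divisor d:
4^1 ≡ 4
4^2 ≡ 16
4^3 ≡ 2
4^5 ≡ 1
So ord_31(4) = 5, hence |⟨4⟩| = 5.
[(Z/31Z)^× : ⟨4⟩] = 30/5 = 6.

6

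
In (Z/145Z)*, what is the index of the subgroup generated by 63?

4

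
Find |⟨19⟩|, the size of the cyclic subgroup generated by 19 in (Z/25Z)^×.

10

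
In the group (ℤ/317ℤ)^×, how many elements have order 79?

78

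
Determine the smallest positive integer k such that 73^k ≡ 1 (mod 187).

80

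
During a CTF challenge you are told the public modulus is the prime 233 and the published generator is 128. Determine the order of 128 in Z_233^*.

29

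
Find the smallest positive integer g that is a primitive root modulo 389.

φ(389) = 389 − 1 = 388 = 2^2 · 97.
Test candidates g = 2, 3, … against the prime factors q ∈ {2, 97} of φ(389): g is a generator iff g^(388/q) ≢ 1 for every such q.
g = 2: 2^194 ≡ 388; 2^4 ≡ 16 — none is 1, so 2 is a primitive root.
The smallest primitive root modulo 389 is 2.

2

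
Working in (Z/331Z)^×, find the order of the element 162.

66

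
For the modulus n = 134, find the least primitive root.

7

φ(134) = φ(2)·φ(67) = 1·66 = 66 = 2 · 3 · 11.
Test candidates g = 2, 3, … against the prime factors q ∈ {2, 3, 11} of φ(134): g is a generator iff g^(66/q) ≢ 1 for every such q.
g = 2: gcd(2, 134) = 2 > 1, not a unit — skip.
g = 3: 3^33 ≡ 133; 3^22 ≡ 1 — hits 1, so not a primitive root.
g = 4: gcd(4, 134) = 2 > 1, not a unit — skip.
g = 5: 5^33 ≡ 133; 5^22 ≡ 1 — hits 1, so not a primitive root.
g = 6: gcd(6, 134) = 2 > 1, not a unit — skip.
g = 7: 7^33 ≡ 133; 7^22 ≡ 29; 7^6 ≡ 131 — none is 1, so 7 is a primitive root.
The smallest primitive root modulo 134 is 7.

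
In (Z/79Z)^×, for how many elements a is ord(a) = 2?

1

φ(79) = 79 − 1 = 78 = 2 · 3 · 13.
In a cyclic group of order 78, there are φ(d) elements of order d for each divisor d of 78, and zero for non-divisors.
2 | 78, and φ(2) = 2 − 1 = 1.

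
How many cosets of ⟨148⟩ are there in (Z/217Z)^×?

By Lagrange's theorem, ord_217(148) divides φ(217) = φ(7·31) = (7−1)·(31−1) = 6·30 = 180 = 2^2 · 3^2 · 5.
Divisors of 180: 1, 2, 3, 4, 5, 6, 9, 10, 12, 15, 18, 20, 30, 36, 45, 60, 90, 180.
Check 148^d mod 217 for each divisor in increasing order:
148^1 ≡ 148
148^2 ≡ 204
148^3 ≡ 29
148^4 ≡ 169
148^5 ≡ 57
148^6 ≡ 190
148^9 ≡ 85
148^10 ≡ 211
148^12 ≡ 78
148^15 ≡ 92
148^18 ≡ 64
148^20 ≡ 36
148^30 ≡ 1
So ord_217(148) = 30, hence |⟨148⟩| = 30.
Index = |(Z/217Z)^×| / |⟨148⟩| = 180 / 30 = 6.

6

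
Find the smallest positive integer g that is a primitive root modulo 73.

5

φ(73) = 73 − 1 = 72 = 2^3 · 3^2.
g is a primitive root iff g^(72/q) ≢ 1 (mod 73) for each prime q ∈ {2, 3}.
g = 2: 2^36 ≡ 1 — hits 1, so not a primitive root.
g = 3: 3^36 ≡ 1 — hits 1, so not a primitive root.
g = 4: 4^36 ≡ 1 — hits 1, so not a primitive root.
g = 5: 5^36 ≡ 72; 5^24 ≡ 8 — none is 1, so 5 is a primitive root.
The smallest primitive root modulo 73 is 5.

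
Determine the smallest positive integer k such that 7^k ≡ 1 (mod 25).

The order of 7 must divide φ(25) = φ(5^2) = 5·(5−1) = 20 = 2^2 · 5.
Divisors of 20: 1, 2, 4, 5, 10, 20.
Compute 7^d (mod 25) for the divisors d until we hit 1:
7^1 ≡ 7 (mod 25)
7^2 ≡ 24 (mod 25)
7^4 ≡ 1 (mod 25) ✓
Hence ord(7) = 4.

4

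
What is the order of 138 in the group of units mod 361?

ord(138) | φ(361) = φ(19^2) = 19·(19−1) = 342 = 2 · 3^2 · 19.
Divisors of 342: 1, 2, 3, 6, 9, 18, 19, 38, 57, 114, 171, 342.
Check 138^d mod 361 for each divisor in increasing order:
138^1 ≡ 138 (mod 361)
138^2 ≡ 272 (mod 361)
138^3 ≡ 353 (mod 361)
138^6 ≡ 64 (mod 361)
138^9 ≡ 210 (mod 361)
138^18 ≡ 58 (mod 361)
138^19 ≡ 62 (mod 361)
138^38 ≡ 234 (mod 361)
138^57 ≡ 68 (mod 361)
138^114 ≡ 292 (mod 361)
138^171 ≡ 1 (mod 361) ✓
Hence ord(138) = 171.

171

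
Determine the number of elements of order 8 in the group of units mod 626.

4

φ(626) = φ(2)·φ(313) = 1·312 = 312 = 2^3 · 3 · 13.
In a cyclic group of order 312, there are φ(d) elements of order d for each divisor d of 312, and zero for non-divisors.
8 = 2^3 divides 312, and φ(8) = 4.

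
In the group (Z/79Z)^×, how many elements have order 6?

2

φ(79) = 79 − 1 = 78 = 2 · 3 · 13.
Since (Z/79Z)^× is cyclic of order 78, the number of elements of order d is φ(d) when d | 78 and 0 otherwise.
6 = 2 · 3 divides 78, and φ(6) = 2.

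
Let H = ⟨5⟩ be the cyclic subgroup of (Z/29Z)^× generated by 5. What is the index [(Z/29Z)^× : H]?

By Lagrange's theorem, ord_29(5) divides φ(29) = 29 − 1 = 28 = 2^2 · 7.
Divisors of 28: 1, 2, 4, 7, 14, 28.
Evaluate successive powers at the divisors of 28:
5^1 ≡ 5
5^2 ≡ 25
5^4 ≡ 16
5^7 ≡ 28
5^14 ≡ 1
So ord_29(5) = 14, hence |⟨5⟩| = 14.
The index is φ(29) / ord(5) = 28 / 14 = 2.

2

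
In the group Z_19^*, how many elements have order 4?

φ(19) = 19 − 1 = 18 = 2 · 3^2.
In a cyclic group of order 18, there are φ(d) elements of order d for each divisor d of 18, and zero for non-divisors.
Since 4 ∤ 18, the count is 0.

0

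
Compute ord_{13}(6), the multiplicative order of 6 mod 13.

12

By Lagrange's theorem, ord_13(6) divides φ(13) = 13 − 1 = 12 = 2^2 · 3.
Divisors of 12: 1, 2, 3, 4, 6, 12.
Evaluate successive powers at the divisors of 12:
6^1 ≡ 6
6^2 ≡ 10
6^3 ≡ 8
6^4 ≡ 9
6^6 ≡ 12
6^12 ≡ 1
So ord_13(6) = 12.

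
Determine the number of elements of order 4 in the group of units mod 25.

φ(25) = φ(5^2) = 5·(5−1) = 20 = 2^2 · 5.
In a cyclic group of order 20, there are φ(d) elements of order d for each divisor d of 20, and zero for non-divisors.
4 = 2^2 divides 20, and φ(4) = 2.

2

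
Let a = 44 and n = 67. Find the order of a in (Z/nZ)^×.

66

Since 44 ∈ (Z/67Z)^×, its order divides φ(67) = 67 − 1 = 66 = 2 · 3 · 11.
Divisors of 66: 1, 2, 3, 6, 11, 22, 33, 66.
Evaluate successive powers at the divisors of 66:
44^1 ≡ 44
44^2 ≡ 60
44^3 ≡ 27
44^6 ≡ 59
44^11 ≡ 38
44^22 ≡ 37
44^33 ≡ 66
44^66 ≡ 1
Hence ord(44) = 66.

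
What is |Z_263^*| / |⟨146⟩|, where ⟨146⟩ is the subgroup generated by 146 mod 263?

1

Since 146 ∈ (Z/263Z)^×, its order divides φ(263) = 263 − 1 = 262 = 2 · 131.
Divisors of 262: 1, 2, 131, 262.
Test each divisor d:
146^1 ≡ 146 (mod 263)
146^2 ≡ 13 (mod 263)
146^131 ≡ 262 (mod 263)
146^262 ≡ 1 (mod 263) ✓
So ord_263(146) = 262, hence |⟨146⟩| = 262.
The index is φ(263) / ord(146) = 262 / 262 = 1.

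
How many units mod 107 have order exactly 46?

φ(107) = 107 − 1 = 106 = 2 · 53.
Since (Z/107Z)^× is cyclic of order 106, the number of elements of order d is φ(d) when d | 106 and 0 otherwise.
46 does not divide 106, so no element of (Z/107Z)^× has order 46.

0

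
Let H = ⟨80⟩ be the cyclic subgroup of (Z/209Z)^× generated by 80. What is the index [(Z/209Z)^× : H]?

4

By Lagrange's theorem, ord_209(80) divides φ(209) = φ(11·19) = (11−1)·(19−1) = 10·18 = 180 = 2^2 · 3^2 · 5.
Divisors of 180: 1, 2, 3, 4, 5, 6, 9, 10, 12, 15, 18, 20, 30, 36, 45, 60, 90, 180.
Evaluate successive powers at the divisors of 180:
80^1 ≡ 80 (mod 209)
80^2 ≡ 130 (mod 209)
80^3 ≡ 159 (mod 209)
80^4 ≡ 180 (mod 209)
80^5 ≡ 188 (mod 209)
80^6 ≡ 201 (mod 209)
80^9 ≡ 191 (mod 209)
80^10 ≡ 23 (mod 209)
80^12 ≡ 64 (mod 209)
80^15 ≡ 144 (mod 209)
80^18 ≡ 115 (mod 209)
80^20 ≡ 111 (mod 209)
80^30 ≡ 45 (mod 209)
80^36 ≡ 58 (mod 209)
80^45 ≡ 1 (mod 209) ✓
Thus |⟨80⟩| = ord(80) = 45.
Index = |(Z/209Z)^×| / |⟨80⟩| = 180 / 45 = 4.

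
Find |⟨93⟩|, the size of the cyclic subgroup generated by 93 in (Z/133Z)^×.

ord(93) | φ(133) = φ(7·19) = (7−1)·(19−1) = 6·18 = 108 = 2^2 · 3^3.
Divisors of 108: 1, 2, 3, 4, 6, 9, 12, 18, 27, 36, 54, 108.
Test each divisor d:
93^1 ≡ 93 (mod 133)
93^2 ≡ 4 (mod 133)
93^3 ≡ 106 (mod 133)
93^4 ≡ 16 (mod 133)
93^6 ≡ 64 (mod 133)
93^9 ≡ 1 (mod 133) ✓
Hence ord(93) = 9.

9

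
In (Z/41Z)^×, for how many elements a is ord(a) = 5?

φ(41) = 41 − 1 = 40 = 2^3 · 5.
(Z/41Z)^× is cyclic (|G| = 40); a cyclic group of order m has exactly φ(d) elements of each order d | m, and none otherwise.
5 | 40, and φ(5) = 5 − 1 = 4.

4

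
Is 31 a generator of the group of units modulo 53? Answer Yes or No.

φ(53) = 53 − 1 = 52 = 2^2 · 13.
Test 31^(52/q) mod 53 for each prime factor q of 52:
31^26 ≡ 52 (mod 53)  [q = 2: ≢ 1 ✓]
31^4 ≡ 49 (mod 53)  [q = 13: ≢ 1 ✓]
None equal 1, so ord_53(31) = 52: 31 is a primitive root.

Yes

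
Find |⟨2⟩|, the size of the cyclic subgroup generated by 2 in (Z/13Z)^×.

12

The order of 2 must divide φ(13) = 13 − 1 = 12 = 2^2 · 3.
Divisors of 12: 1, 2, 3, 4, 6, 12.
Compute 2^d (mod 13) for the divisors d until we hit 1:
2^1 ≡ 2 (mod 13)
2^2 ≡ 4 (mod 13)
2^3 ≡ 8 (mod 13)
2^4 ≡ 3 (mod 13)
2^6 ≡ 12 (mod 13)
2^12 ≡ 1 (mod 13) ✓
So ord_13(2) = 12.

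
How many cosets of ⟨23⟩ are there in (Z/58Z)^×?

By Lagrange's theorem, ord_58(23) divides φ(58) = φ(2)·φ(29) = 1·28 = 28 = 2^2 · 7.
Divisors of 28: 1, 2, 4, 7, 14, 28.
Evaluate successive powers at the divisors of 28:
23^1 ≡ 23 (mod 58)
23^2 ≡ 7 (mod 58)
23^4 ≡ 49 (mod 58)
23^7 ≡ 1 (mod 58) ✓
So ord_58(23) = 7, hence |⟨23⟩| = 7.
The index is φ(58) / ord(23) = 28 / 7 = 4.

4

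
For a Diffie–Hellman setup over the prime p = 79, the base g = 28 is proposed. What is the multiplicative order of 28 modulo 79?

78

Since 28 ∈ (Z/79Z)^×, its order divides φ(79) = 79 − 1 = 78 = 2 · 3 · 13.
Divisors of 78: 1, 2, 3, 6, 13, 26, 39, 78.
Test each divisor d:
28^1 ≡ 28 (mod 79)
28^2 ≡ 73 (mod 79)
28^3 ≡ 69 (mod 79)
28^6 ≡ 21 (mod 79)
28^13 ≡ 24 (mod 79)
28^26 ≡ 23 (mod 79)
28^39 ≡ 78 (mod 79)
28^78 ≡ 1 (mod 79) ✓
Hence ord(28) = 78.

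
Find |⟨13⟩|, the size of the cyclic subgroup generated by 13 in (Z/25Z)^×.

20

By Lagrange's theorem, ord_25(13) divides φ(25) = φ(5^2) = 5·(5−1) = 20 = 2^2 · 5.
Divisors of 20: 1, 2, 4, 5, 10, 20.
Compute 13^d (mod 25) for the divisors d until we hit 1:
13^1 ≡ 13 (mod 25)
13^2 ≡ 19 (mod 25)
13^4 ≡ 11 (mod 25)
13^5 ≡ 18 (mod 25)
13^10 ≡ 24 (mod 25)
13^20 ≡ 1 (mod 25) ✓
Therefore the multiplicative order of 13 modulo 25 is 20.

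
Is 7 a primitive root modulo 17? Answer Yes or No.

Yes

φ(17) = 17 − 1 = 16 = 2^4.
It suffices to check that the order of 7 is not a proper divisor of 16: compute 7^(16/q) for q ∈ {2}.
7^8 ≡ 16 (mod 17)  [q = 2: ≢ 1 ✓]
None equal 1, so ord_17(7) = 16: 7 is a primitive root.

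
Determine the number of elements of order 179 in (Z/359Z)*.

φ(359) = 359 − 1 = 358 = 2 · 179.
(Z/359Z)^× is cyclic (|G| = 358); a cyclic group of order m has exactly φ(d) elements of each order d | m, and none otherwise.
179 | 358, and φ(179) = 179 − 1 = 178.

178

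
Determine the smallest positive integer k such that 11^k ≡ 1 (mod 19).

ord(11) | φ(19) = 19 − 1 = 18 = 2 · 3^2.
Divisors of 18: 1, 2, 3, 6, 9, 18.
Test each divisor d:
11^1 ≡ 11
11^2 ≡ 7
11^3 ≡ 1
Hence ord(11) = 3.

3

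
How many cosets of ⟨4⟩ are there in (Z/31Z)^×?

6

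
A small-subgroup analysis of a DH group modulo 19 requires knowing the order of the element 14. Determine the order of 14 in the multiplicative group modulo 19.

18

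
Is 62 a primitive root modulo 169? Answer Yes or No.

φ(169) = φ(13^2) = 13·(13−1) = 156 = 2^2 · 3 · 13.
An element g generates (Z/169Z)^× iff g^(156/q) ≢ 1 (mod 169) for each prime q ∈ {2, 3, 13}.
62^78 ≡ 1 (mod 169)  [q = 2: ≡ 1 ✗]
62^52 ≡ 146 (mod 169)  [q = 3: ≢ 1 ✓]
62^12 ≡ 14 (mod 169)  [q = 13: ≢ 1 ✓]
Since 62^78 ≡ 1, the order of 62 divides 78 < 156, so 62 is not a primitive root.

No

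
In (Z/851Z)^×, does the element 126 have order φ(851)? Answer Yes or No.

No

851 = 23 · 37 is a product of two distinct odd primes, so (Z/851Z)^× ≅ (Z/23Z)^× × (Z/37Z)^× is not cyclic.
No primitive root modulo 851 exists; in particular 126 is not one.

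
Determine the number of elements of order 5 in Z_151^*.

4

φ(151) = 151 − 1 = 150 = 2 · 3 · 5^2.
Since (Z/151Z)^× is cyclic of order 150, the number of elements of order d is φ(d) when d | 150 and 0 otherwise.
5 | 150, and φ(5) = 5 − 1 = 4.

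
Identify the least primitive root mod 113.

3

φ(113) = 113 − 1 = 112 = 2^4 · 7.
Test candidates g = 2, 3, … against the prime factors q ∈ {2, 7} of φ(113): g is a generator iff g^(112/q) ≢ 1 for every such q.
g = 2: 2^56 ≡ 1 — hits 1, so not a primitive root.
g = 3: 3^56 ≡ 112; 3^16 ≡ 49 — none is 1, so 3 is a primitive root.
So 3 is the smallest generator of (Z/113Z)^×.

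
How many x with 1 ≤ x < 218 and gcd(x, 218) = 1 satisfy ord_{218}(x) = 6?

2

φ(218) = φ(2)·φ(109) = 1·108 = 108 = 2^2 · 3^3.
Since (Z/218Z)^× is cyclic of order 108, the number of elements of order d is φ(d) when d | 108 and 0 otherwise.
6 = 2 · 3 divides 108, and φ(6) = 2.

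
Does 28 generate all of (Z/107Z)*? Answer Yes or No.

Yes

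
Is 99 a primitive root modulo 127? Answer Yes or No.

No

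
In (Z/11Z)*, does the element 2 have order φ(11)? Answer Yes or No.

Yes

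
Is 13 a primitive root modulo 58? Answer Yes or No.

φ(58) = φ(2)·φ(29) = 1·28 = 28 = 2^2 · 7.
Test 13^(28/q) mod 58 for each prime factor q of 28:
13^14 ≡ 1 (mod 58)  [q = 2: ≡ 1 ✗]
13^4 ≡ 25 (mod 58)  [q = 7: ≢ 1 ✓]
13^14 ≡ 1 shows ord(13) | 14, strictly less than φ(58); not a primitive root.

No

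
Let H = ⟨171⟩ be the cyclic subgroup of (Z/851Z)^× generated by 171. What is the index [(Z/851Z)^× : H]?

6

The order of 171 must divide φ(851) = φ(23·37) = (23−1)·(37−1) = 22·36 = 792 = 2^3 · 3^2 · 11.
Divisors of 792: 1, 2, 3, 4, 6, 8, 9, 11, 12, 18, 22, 24, 33, 36, 44, 66, 72, 88, 99, 132, 198, 264, 396, 792.
Check 171^d mod 851 for each divisor in increasing order:
171^1 ≡ 171 (mod 851)
171^2 ≡ 307 (mod 851)
171^3 ≡ 586 (mod 851)
171^4 ≡ 639 (mod 851)
171^6 ≡ 443 (mod 851)
171^8 ≡ 692 (mod 851)
171^9 ≡ 43 (mod 851)
171^11 ≡ 436 (mod 851)
171^12 ≡ 519 (mod 851)
171^18 ≡ 147 (mod 851)
171^22 ≡ 323 (mod 851)
171^24 ≡ 445 (mod 851)
171^33 ≡ 413 (mod 851)
171^36 ≡ 334 (mod 851)
171^44 ≡ 507 (mod 851)
171^66 ≡ 369 (mod 851)
171^72 ≡ 75 (mod 851)
171^88 ≡ 47 (mod 851)
171^99 ≡ 68 (mod 851)
171^132 ≡ 1 (mod 851) ✓
Thus |⟨171⟩| = ord(171) = 132.
Index = |(Z/851Z)^×| / |⟨171⟩| = 792 / 132 = 6.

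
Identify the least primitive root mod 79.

φ(79) = 79 − 1 = 78 = 2 · 3 · 13.
g is a primitive root iff g^(78/q) ≢ 1 (mod 79) for each prime q ∈ {2, 3, 13}.
g = 2: 2^39 ≡ 1 — hits 1, so not a primitive root.
g = 3: 3^39 ≡ 78; 3^26 ≡ 23; 3^6 ≡ 18 — none is 1, so 3 is a primitive root.
Hence the least primitive root of 79 is 3.

3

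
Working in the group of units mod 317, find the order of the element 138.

158

By Lagrange's theorem, ord_317(138) divides φ(317) = 317 − 1 = 316 = 2^2 · 79.
Divisors of 316: 1, 2, 4, 79, 158, 316.
Test each divisor d:
138^1 ≡ 138 (mod 317)
138^2 ≡ 24 (mod 317)
138^4 ≡ 259 (mod 317)
138^79 ≡ 316 (mod 317)
138^158 ≡ 1 (mod 317) ✓
So ord_317(138) = 158.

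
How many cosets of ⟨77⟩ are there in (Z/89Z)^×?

11

The order of 77 must divide φ(89) = 89 − 1 = 88 = 2^3 · 11.
Divisors of 88: 1, 2, 4, 8, 11, 22, 44, 88.
Evaluate successive powers at the divisors of 88:
77^1 ≡ 77 (mod 89)
77^2 ≡ 55 (mod 89)
77^4 ≡ 88 (mod 89)
77^8 ≡ 1 (mod 89) ✓
The order of 77 is 8, so the subgroup it generates has 8 elements.
[(Z/89Z)^× : ⟨77⟩] = 88/8 = 11.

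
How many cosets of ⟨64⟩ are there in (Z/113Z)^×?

8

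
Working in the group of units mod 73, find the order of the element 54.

36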